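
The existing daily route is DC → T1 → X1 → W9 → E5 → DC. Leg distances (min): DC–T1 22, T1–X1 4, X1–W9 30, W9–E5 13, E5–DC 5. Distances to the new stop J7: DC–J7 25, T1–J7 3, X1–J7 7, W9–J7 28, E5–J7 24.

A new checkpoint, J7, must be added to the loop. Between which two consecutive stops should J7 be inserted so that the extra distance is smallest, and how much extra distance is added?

+5 min — insert J7 between X1 and W9.

Insertion cost between consecutive stops i–j is d(i,J7) + d(J7,j) − d(i,j):
  between DC and T1: 25 + 3 − 22 = 6
  between T1 and X1: 3 + 7 − 4 = 6
  between X1 and W9: 7 + 28 − 30 = 5
  between W9 and E5: 28 + 24 − 13 = 39
  between E5 and DC: 24 + 25 − 5 = 44
Cheapest insertion is between X1 and W9, adding 5.
New total = 74 + 5 = 79.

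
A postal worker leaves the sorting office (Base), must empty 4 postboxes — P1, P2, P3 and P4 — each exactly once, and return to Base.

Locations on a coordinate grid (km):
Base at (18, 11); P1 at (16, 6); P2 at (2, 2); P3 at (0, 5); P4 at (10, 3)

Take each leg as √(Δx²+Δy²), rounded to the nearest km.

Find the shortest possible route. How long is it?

With 4 stops there are 4!/2 = 12 distinct round trips (a route and its reverse cost the same).
Base→P1→P2→P3→P4→Base: 5+15+4+10+11 = 45
Base→P1→P2→P4→P3→Base: 5+15+8+10+19 = 57
Base→P1→P3→P2→P4→Base: 5+16+4+8+11 = 44
Base→P1→P3→P4→P2→Base: 5+16+10+8+18 = 57
Base→P1→P4→P2→P3→Base: 5+7+8+4+19 = 43
Base→P1→P4→P3→P2→Base: 5+7+10+4+18 = 44
Base→P2→P1→P3→P4→Base: 18+15+16+10+11 = 70
Base→P2→P1→P4→P3→Base: 18+15+7+10+19 = 69
Base→P2→P3→P1→P4→Base: 18+4+16+7+11 = 56
Base→P2→P4→P1→P3→Base: 18+8+7+16+19 = 68
Base→P3→P1→P2→P4→Base: 19+16+15+8+11 = 69
Base→P3→P2→P1→P4→Base: 19+4+15+7+11 = 56
The minimum is 43.
One optimal route: Base → P1 → P4 → P2 → P3 → Base (or its reverse).

Shortest round trip = 43 km.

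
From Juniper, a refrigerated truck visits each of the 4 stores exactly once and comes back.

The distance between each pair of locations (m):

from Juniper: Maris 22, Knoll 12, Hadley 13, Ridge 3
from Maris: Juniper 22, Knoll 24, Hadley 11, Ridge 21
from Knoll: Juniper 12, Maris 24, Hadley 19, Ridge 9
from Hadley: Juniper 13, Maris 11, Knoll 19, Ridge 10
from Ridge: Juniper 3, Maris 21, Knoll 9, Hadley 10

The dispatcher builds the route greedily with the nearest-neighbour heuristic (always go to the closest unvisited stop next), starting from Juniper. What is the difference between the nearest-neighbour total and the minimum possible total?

4 m longer than the optimal tour.

From Juniper: Ridge=3, Knoll=12, Hadley=13, Maris=22 → choose Ridge (3).
From Ridge: Knoll=9, Hadley=10, Maris=21 → choose Knoll (9).
From Knoll: Hadley=19, Maris=24 → choose Hadley (19).
From Hadley: Maris=11 → choose Maris (11).
NN route Juniper → Ridge → Knoll → Hadley → Maris → Juniper costs 64.
Optimal: Juniper → Knoll → Maris → Hadley → Ridge → Juniper costs 60 (by enumerating all 12 distinct tours).
Excess = 64 − 60 = 4.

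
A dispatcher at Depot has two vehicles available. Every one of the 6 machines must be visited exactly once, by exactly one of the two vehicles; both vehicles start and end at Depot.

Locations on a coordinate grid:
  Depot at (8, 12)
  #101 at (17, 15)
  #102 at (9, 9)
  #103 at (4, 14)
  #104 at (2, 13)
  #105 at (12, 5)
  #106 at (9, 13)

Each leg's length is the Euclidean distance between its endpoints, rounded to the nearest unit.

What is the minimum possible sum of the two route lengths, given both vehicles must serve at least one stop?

40 — the smallest possible combined total.

Try each way of splitting the stops between the two vehicles (each non-empty) and, for each split, find the best tour for each vehicle:
  {#101} + {#102, #103, #104, #105, #106}: 18 + 29 = 47
  {#102} + {#101, #103, #104, #105, #106}: 6 + 39 = 45
  {#101, #102} + {#103, #104, #105, #106}: 22 + 29 = 51
  {#103} + {#101, #102, #104, #105, #106}: 8 + 39 = 47
  {#101, #103} + {#102, #104, #105, #106}: 26 + 29 = 55
  {#102, #103} + {#101, #104, #105, #106}: 14 + 39 = 53
  … (31 splits in total)
  {#103, #104} + {#101, #102, #105, #106}: 12 + 28 = 40  ← best
Best: vehicle 1 Depot → #103 → #104 → Depot = 12; vehicle 2 Depot → #102 → #105 → #101 → #106 → Depot = 28; combined 40.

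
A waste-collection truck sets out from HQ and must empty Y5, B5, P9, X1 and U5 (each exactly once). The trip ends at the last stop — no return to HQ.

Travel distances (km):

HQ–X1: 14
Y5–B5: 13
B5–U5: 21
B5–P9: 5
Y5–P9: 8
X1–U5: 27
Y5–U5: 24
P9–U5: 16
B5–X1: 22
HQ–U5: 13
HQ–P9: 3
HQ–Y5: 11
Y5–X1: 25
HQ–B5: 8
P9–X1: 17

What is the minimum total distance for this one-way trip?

There are 5! = 120 possible orderings.
HQ - Y5 - B5 - P9 - X1 - U5: 11+13+5+17+27 = 73
HQ - Y5 - B5 - P9 - U5 - X1: 11+13+5+16+27 = 72
HQ - Y5 - B5 - X1 - P9 - U5: 11+13+22+17+16 = 79
HQ - Y5 - B5 - X1 - U5 - P9: 11+13+22+27+16 = 89
HQ - Y5 - B5 - U5 - P9 - X1: 11+13+21+16+17 = 78
HQ - Y5 - B5 - U5 - X1 - P9: 11+13+21+27+17 = 89
HQ - Y5 - P9 - B5 - X1 - U5: 11+8+5+22+27 = 73
HQ - Y5 - P9 - B5 - U5 - X1: 11+8+5+21+27 = 72
HQ - Y5 - P9 - X1 - B5 - U5: 11+8+17+22+21 = 79
HQ - Y5 - P9 - X1 - U5 - B5: 11+8+17+27+21 = 84
HQ - Y5 - P9 - U5 - B5 - X1: 11+8+16+21+22 = 78
HQ - Y5 - P9 - U5 - X1 - B5: 11+8+16+27+22 = 84
HQ - Y5 - X1 - B5 - P9 - U5: 11+25+22+5+16 = 79
HQ - Y5 - X1 - B5 - U5 - P9: 11+25+22+21+16 = 95
… (106 more)
The minimum is 72.
One shortest path: HQ → Y5 → B5 → P9 → U5 → X1.

Minimum one-way distance = 72 km.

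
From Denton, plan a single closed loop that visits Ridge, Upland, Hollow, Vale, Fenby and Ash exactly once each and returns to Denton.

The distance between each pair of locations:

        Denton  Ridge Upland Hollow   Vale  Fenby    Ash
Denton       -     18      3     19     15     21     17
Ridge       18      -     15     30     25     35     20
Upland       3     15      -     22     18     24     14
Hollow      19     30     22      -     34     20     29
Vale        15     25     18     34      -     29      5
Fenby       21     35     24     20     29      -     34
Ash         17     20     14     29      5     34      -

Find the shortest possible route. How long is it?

Shortest round trip = 111.

With 6 stops there are 6!/2 = 360 distinct round trips (a route and its reverse cost the same).
Denton-Ridge-Upland-Hollow-Vale-Fenby-Ash-Denton: 18+15+22+34+29+34+17 = 169
Denton-Ridge-Upland-Hollow-Vale-Ash-Fenby-Denton: 18+15+22+34+5+34+21 = 149
Denton-Ridge-Upland-Hollow-Fenby-Vale-Ash-Denton: 18+15+22+20+29+5+17 = 126
Denton-Ridge-Upland-Hollow-Fenby-Ash-Vale-Denton: 18+15+22+20+34+5+15 = 129
Denton-Ridge-Upland-Hollow-Ash-Vale-Fenby-Denton: 18+15+22+29+5+29+21 = 139
Denton-Ridge-Upland-Hollow-Ash-Fenby-Vale-Denton: 18+15+22+29+34+29+15 = 162
Denton-Ridge-Upland-Vale-Hollow-Fenby-Ash-Denton: 18+15+18+34+20+34+17 = 156
Denton-Ridge-Upland-Vale-Hollow-Ash-Fenby-Denton: 18+15+18+34+29+34+21 = 169
… (352 more)
Denton-Upland-Ridge-Ash-Vale-Fenby-Hollow-Denton: 3+15+20+5+29+20+19 = 111  ← best
The minimum is 111.
One optimal route: Denton → Upland → Ridge → Ash → Vale → Fenby → Hollow → Denton (or its reverse).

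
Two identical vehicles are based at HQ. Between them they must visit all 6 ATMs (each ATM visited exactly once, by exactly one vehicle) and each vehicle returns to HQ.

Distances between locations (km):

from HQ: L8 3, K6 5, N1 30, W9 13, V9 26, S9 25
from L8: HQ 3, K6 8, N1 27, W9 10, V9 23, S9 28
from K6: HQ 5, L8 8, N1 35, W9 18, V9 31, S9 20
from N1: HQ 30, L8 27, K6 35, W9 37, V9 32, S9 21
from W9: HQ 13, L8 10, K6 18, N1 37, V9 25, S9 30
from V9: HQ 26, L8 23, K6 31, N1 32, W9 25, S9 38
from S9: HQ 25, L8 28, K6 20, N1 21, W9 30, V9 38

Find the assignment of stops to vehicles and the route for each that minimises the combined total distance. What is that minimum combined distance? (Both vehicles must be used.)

122 km — the smallest possible combined total.

Try each way of splitting the stops between the two vehicles (each non-empty) and, for each split, find the best tour for each vehicle:
  {L8} + {K6, N1, W9, V9, S9}: 6 + 116 = 122
  {K6} + {L8, N1, W9, V9, S9}: 10 + 116 = 126
  {L8, K6} + {N1, W9, V9, S9}: 16 + 116 = 132
  {N1} + {L8, K6, W9, V9, S9}: 60 + 101 = 161
  {L8, N1} + {K6, W9, V9, S9}: 60 + 101 = 161
  {K6, N1} + {L8, W9, V9, S9}: 70 + 101 = 171
  … (31 splits in total)
Best: vehicle 1 HQ → L8 → HQ = 6; vehicle 2 HQ → K6 → S9 → N1 → V9 → W9 → HQ = 116; combined 122.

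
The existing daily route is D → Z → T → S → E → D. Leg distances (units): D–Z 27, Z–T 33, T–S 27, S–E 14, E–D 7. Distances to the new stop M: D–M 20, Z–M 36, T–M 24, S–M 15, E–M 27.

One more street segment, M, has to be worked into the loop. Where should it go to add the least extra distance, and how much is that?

Insertion cost between consecutive stops i–j is d(i,M) + d(M,j) − d(i,j):
  between D and Z: 20 + 36 − 27 = 29
  between Z and T: 36 + 24 − 33 = 27
  between T and S: 24 + 15 − 27 = 12
  between S and E: 15 + 27 − 14 = 28
  between E and D: 27 + 20 − 7 = 40
Cheapest insertion is between T and S, adding 12.
New total = 108 + 12 = 120.

+12 — insert M between T and S.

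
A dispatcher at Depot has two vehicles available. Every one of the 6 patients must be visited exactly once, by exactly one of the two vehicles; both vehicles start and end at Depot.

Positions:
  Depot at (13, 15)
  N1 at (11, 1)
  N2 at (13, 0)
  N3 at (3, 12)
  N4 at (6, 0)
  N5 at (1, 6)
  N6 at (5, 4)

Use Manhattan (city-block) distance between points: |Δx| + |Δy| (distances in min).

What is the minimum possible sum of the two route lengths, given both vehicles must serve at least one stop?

82 min — the smallest possible combined total.

Check every non-empty split of the stops between the two vehicles; for each half take its own optimal tour:
  {N1} + {N2, N3, N4, N5, N6}: 32 + 54 = 86
  {N2} + {N1, N3, N4, N5, N6}: 30 + 54 = 84
  {N1, N2} + {N3, N4, N5, N6}: 34 + 54 = 88
  {N3} + {N1, N2, N4, N5, N6}: 26 + 56 = 82
  {N1, N3} + {N2, N4, N5, N6}: 48 + 54 = 102
  {N2, N3} + {N1, N4, N5, N6}: 50 + 54 = 104
  … (31 splits in total)
Best: vehicle 1 Depot → N3 → Depot = 26; vehicle 2 Depot → N2 → N1 → N4 → N6 → N5 → Depot = 56; combined 82.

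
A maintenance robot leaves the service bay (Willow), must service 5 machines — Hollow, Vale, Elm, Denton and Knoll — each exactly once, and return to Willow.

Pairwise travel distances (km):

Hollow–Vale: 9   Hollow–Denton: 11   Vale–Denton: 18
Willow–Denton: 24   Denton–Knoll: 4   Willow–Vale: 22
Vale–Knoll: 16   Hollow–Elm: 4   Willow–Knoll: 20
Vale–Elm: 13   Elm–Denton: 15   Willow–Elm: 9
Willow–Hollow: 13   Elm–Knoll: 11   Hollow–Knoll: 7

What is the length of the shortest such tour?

With 5 stops there are 5!/2 = 60 distinct round trips (a route and its reverse cost the same).
Willow-Hollow-Vale-Elm-Denton-Knoll-Willow: 13+9+13+15+4+20 = 74
Willow-Hollow-Vale-Elm-Knoll-Denton-Willow: 13+9+13+11+4+24 = 74
Willow-Hollow-Vale-Denton-Elm-Knoll-Willow: 13+9+18+15+11+20 = 86
Willow-Hollow-Vale-Denton-Knoll-Elm-Willow: 13+9+18+4+11+9 = 64
Willow-Hollow-Vale-Knoll-Elm-Denton-Willow: 13+9+16+11+15+24 = 88
Willow-Hollow-Vale-Knoll-Denton-Elm-Willow: 13+9+16+4+15+9 = 66
Willow-Hollow-Elm-Vale-Denton-Knoll-Willow: 13+4+13+18+4+20 = 72
Willow-Hollow-Elm-Vale-Knoll-Denton-Willow: 13+4+13+16+4+24 = 74
Willow-Hollow-Elm-Denton-Vale-Knoll-Willow: 13+4+15+18+16+20 = 86
Willow-Hollow-Elm-Denton-Knoll-Vale-Willow: 13+4+15+4+16+22 = 74
Willow-Hollow-Elm-Knoll-Vale-Denton-Willow: 13+4+11+16+18+24 = 86
Willow-Hollow-Elm-Knoll-Denton-Vale-Willow: 13+4+11+4+18+22 = 72
Willow-Hollow-Denton-Vale-Elm-Knoll-Willow: 13+11+18+13+11+20 = 86
Willow-Hollow-Denton-Vale-Knoll-Elm-Willow: 13+11+18+16+11+9 = 78
… (46 more)
The minimum is 64.
One optimal route: Willow → Hollow → Vale → Denton → Knoll → Elm → Willow (or its reverse).

64 km — the shortest possible round trip.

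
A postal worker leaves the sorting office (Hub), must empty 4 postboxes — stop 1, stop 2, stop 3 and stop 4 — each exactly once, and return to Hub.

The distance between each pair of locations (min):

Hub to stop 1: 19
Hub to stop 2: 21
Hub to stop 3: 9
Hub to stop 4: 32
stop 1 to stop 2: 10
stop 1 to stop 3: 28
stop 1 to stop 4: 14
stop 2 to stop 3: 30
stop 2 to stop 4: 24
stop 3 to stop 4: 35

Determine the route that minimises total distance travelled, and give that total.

Hub→stop 1→stop 2→stop 3→stop 4→Hub: 19+10+30+35+32 = 126
Hub→stop 1→stop 2→stop 4→stop 3→Hub: 19+10+24+35+9 = 97
Hub→stop 1→stop 3→stop 2→stop 4→Hub: 19+28+30+24+32 = 133
Hub→stop 1→stop 3→stop 4→stop 2→Hub: 19+28+35+24+21 = 127
Hub→stop 1→stop 4→stop 2→stop 3→Hub: 19+14+24+30+9 = 96
Hub→stop 1→stop 4→stop 3→stop 2→Hub: 19+14+35+30+21 = 119
Hub→stop 2→stop 1→stop 3→stop 4→Hub: 21+10+28+35+32 = 126
Hub→stop 2→stop 1→stop 4→stop 3→Hub: 21+10+14+35+9 = 89
Hub→stop 2→stop 3→stop 1→stop 4→Hub: 21+30+28+14+32 = 125
Hub→stop 2→stop 4→stop 1→stop 3→Hub: 21+24+14+28+9 = 96
Hub→stop 3→stop 1→stop 2→stop 4→Hub: 9+28+10+24+32 = 103
Hub→stop 3→stop 2→stop 1→stop 4→Hub: 9+30+10+14+32 = 95
The minimum is 89.
One optimal route: Hub → stop 2 → stop 1 → stop 4 → stop 3 → Hub (or its reverse).

89 min — the shortest possible round trip.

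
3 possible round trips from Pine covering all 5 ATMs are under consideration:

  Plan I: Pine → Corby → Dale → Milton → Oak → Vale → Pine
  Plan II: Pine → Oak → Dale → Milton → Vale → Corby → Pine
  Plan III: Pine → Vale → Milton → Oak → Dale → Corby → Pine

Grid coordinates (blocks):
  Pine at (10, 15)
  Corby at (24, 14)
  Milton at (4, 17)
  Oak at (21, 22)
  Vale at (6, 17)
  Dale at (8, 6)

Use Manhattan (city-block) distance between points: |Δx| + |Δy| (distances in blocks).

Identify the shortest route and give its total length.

Plan I: 15 + 24 + 15 + 22 + 20 + 6 = 102
Plan II: 18 + 29 + 15 + 2 + 21 + 15 = 100
Plan III: 6 + 2 + 22 + 29 + 24 + 15 = 98

98 blocks — Plan III is the shortest.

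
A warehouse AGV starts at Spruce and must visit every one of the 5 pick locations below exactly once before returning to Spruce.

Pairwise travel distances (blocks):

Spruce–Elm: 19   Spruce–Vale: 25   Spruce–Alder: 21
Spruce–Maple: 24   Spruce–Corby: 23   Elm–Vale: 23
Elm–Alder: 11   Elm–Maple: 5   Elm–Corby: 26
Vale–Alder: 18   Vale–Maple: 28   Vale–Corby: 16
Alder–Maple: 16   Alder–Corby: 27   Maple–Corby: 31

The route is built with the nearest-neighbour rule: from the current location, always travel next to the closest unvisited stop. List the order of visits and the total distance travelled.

At Spruce the remaining stops are Elm 19, Alder 21, Corby 23, Maple 24, Vale 25; go to Elm.
At Elm the remaining stops are Maple 5, Alder 11, Vale 23, Corby 26; go to Maple.
At Maple the remaining stops are Alder 16, Vale 28, Corby 31; go to Alder.
At Alder the remaining stops are Vale 18, Corby 27; go to Vale.
At Vale the remaining stops are Corby 16; go to Corby.
Return Corby→Spruce: 23.
Total = 19 + 5 + 16 + 18 + 16 + 23 = 97.

97 blocks along Spruce → Elm → Maple → Alder → Vale → Corby → Spruce.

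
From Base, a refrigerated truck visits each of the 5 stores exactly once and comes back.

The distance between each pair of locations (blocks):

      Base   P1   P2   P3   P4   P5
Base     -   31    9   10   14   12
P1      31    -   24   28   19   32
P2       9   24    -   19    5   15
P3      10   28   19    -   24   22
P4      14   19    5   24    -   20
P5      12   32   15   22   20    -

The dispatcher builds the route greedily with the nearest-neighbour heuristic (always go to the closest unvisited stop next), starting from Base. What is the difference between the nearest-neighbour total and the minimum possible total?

From Base: P2=9, P3=10, P5=12, P4=14, P1=31 → choose P2 (9).
From P2: P4=5, P5=15, P3=19, P1=24 → choose P4 (5).
From P4: P1=19, P5=20, P3=24 → choose P1 (19).
From P1: P3=28, P5=32 → choose P3 (28).
From P3: P5=22 → choose P5 (22).
NN route Base → P2 → P4 → P1 → P3 → P5 → Base costs 95.
Optimal: Base → P3 → P1 → P4 → P2 → P5 → Base costs 89 (by enumerating all 60 distinct tours).
Excess = 95 − 89 = 6.

Excess over optimum: 6 blocks.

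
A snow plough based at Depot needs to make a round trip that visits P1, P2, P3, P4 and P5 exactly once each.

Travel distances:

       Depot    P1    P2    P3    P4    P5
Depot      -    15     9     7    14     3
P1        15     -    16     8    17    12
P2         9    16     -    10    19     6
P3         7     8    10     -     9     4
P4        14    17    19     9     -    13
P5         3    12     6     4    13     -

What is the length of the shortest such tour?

Shortest round trip = 56.

Depot - P1 - P2 - P3 - P4 - P5 - Depot: 15+16+10+9+13+3 = 66
Depot - P1 - P2 - P3 - P5 - P4 - Depot: 15+16+10+4+13+14 = 72
Depot - P1 - P2 - P4 - P3 - P5 - Depot: 15+16+19+9+4+3 = 66
Depot - P1 - P2 - P4 - P5 - P3 - Depot: 15+16+19+13+4+7 = 74
Depot - P1 - P2 - P5 - P3 - P4 - Depot: 15+16+6+4+9+14 = 64
Depot - P1 - P2 - P5 - P4 - P3 - Depot: 15+16+6+13+9+7 = 66
Depot - P1 - P3 - P2 - P4 - P5 - Depot: 15+8+10+19+13+3 = 68
Depot - P1 - P3 - P2 - P5 - P4 - Depot: 15+8+10+6+13+14 = 66
Depot - P1 - P3 - P4 - P2 - P5 - Depot: 15+8+9+19+6+3 = 60
Depot - P1 - P3 - P4 - P5 - P2 - Depot: 15+8+9+13+6+9 = 60
Depot - P1 - P3 - P5 - P2 - P4 - Depot: 15+8+4+6+19+14 = 66
Depot - P1 - P3 - P5 - P4 - P2 - Depot: 15+8+4+13+19+9 = 68
Depot - P1 - P4 - P2 - P3 - P5 - Depot: 15+17+19+10+4+3 = 68
Depot - P1 - P4 - P2 - P5 - P3 - Depot: 15+17+19+6+4+7 = 68
… (46 more)
Depot - P4 - P3 - P1 - P2 - P5 - Depot: 14+9+8+16+6+3 = 56  ← best
The minimum is 56.
One optimal route: Depot → P4 → P3 → P1 → P2 → P5 → Depot (or its reverse).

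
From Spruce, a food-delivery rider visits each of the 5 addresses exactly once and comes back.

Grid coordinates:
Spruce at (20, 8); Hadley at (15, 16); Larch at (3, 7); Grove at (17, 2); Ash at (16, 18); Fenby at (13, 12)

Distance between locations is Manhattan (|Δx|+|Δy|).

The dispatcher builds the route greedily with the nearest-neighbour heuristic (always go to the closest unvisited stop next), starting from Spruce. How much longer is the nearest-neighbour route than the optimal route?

Excess over optimum: 8.

From Spruce: Grove=9, Fenby=11, Hadley=13, Ash=14, Larch=18 → choose Grove (9).
From Grove: Fenby=14, Hadley=16, Ash=17, Larch=19 → choose Fenby (14).
From Fenby: Hadley=6, Ash=9, Larch=15 → choose Hadley (6).
From Hadley: Ash=3, Larch=21 → choose Ash (3).
From Ash: Larch=24 → choose Larch (24).
NN route Spruce → Grove → Fenby → Hadley → Ash → Larch → Spruce costs 74.
Optimal: Spruce → Grove → Larch → Fenby → Hadley → Ash → Spruce costs 66 (by enumerating all 60 distinct tours).
Excess = 74 − 66 = 8.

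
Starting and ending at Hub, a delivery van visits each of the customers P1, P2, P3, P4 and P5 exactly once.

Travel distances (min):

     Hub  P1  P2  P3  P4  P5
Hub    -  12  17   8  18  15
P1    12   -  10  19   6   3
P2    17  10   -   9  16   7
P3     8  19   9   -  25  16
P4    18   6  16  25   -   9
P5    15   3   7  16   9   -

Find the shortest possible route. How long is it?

Hub - P1 - P2 - P3 - P4 - P5 - Hub: 12+10+9+25+9+15 = 80
Hub - P1 - P2 - P3 - P5 - P4 - Hub: 12+10+9+16+9+18 = 74
Hub - P1 - P2 - P4 - P3 - P5 - Hub: 12+10+16+25+16+15 = 94
Hub - P1 - P2 - P4 - P5 - P3 - Hub: 12+10+16+9+16+8 = 71
Hub - P1 - P2 - P5 - P3 - P4 - Hub: 12+10+7+16+25+18 = 88
Hub - P1 - P2 - P5 - P4 - P3 - Hub: 12+10+7+9+25+8 = 71
Hub - P1 - P3 - P2 - P4 - P5 - Hub: 12+19+9+16+9+15 = 80
Hub - P1 - P3 - P2 - P5 - P4 - Hub: 12+19+9+7+9+18 = 74
Hub - P1 - P3 - P4 - P2 - P5 - Hub: 12+19+25+16+7+15 = 94
Hub - P1 - P3 - P4 - P5 - P2 - Hub: 12+19+25+9+7+17 = 89
Hub - P1 - P3 - P5 - P2 - P4 - Hub: 12+19+16+7+16+18 = 88
Hub - P1 - P3 - P5 - P4 - P2 - Hub: 12+19+16+9+16+17 = 89
Hub - P1 - P4 - P2 - P3 - P5 - Hub: 12+6+16+9+16+15 = 74
Hub - P1 - P4 - P2 - P5 - P3 - Hub: 12+6+16+7+16+8 = 65
… (46 more)
Hub - P1 - P4 - P5 - P2 - P3 - Hub: 12+6+9+7+9+8 = 51  ← best
The minimum is 51.
One optimal route: Hub → P1 → P4 → P5 → P2 → P3 → Hub (or its reverse).

Shortest round trip = 51 min.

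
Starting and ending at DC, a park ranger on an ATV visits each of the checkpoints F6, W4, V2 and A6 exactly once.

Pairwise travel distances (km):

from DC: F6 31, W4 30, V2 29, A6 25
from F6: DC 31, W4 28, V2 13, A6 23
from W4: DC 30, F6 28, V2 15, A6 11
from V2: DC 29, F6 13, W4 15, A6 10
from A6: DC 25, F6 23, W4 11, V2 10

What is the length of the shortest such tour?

95 km — the shortest possible round trip.

There are 12 distinct closed tours to check (reversals are equivalent).
DC→F6→W4→V2→A6→DC: 31+28+15+10+25 = 109
DC→F6→W4→A6→V2→DC: 31+28+11+10+29 = 109
DC→F6→V2→W4→A6→DC: 31+13+15+11+25 = 95
DC→F6→V2→A6→W4→DC: 31+13+10+11+30 = 95
DC→F6→A6→W4→V2→DC: 31+23+11+15+29 = 109
DC→F6→A6→V2→W4→DC: 31+23+10+15+30 = 109
DC→W4→F6→V2→A6→DC: 30+28+13+10+25 = 106
DC→W4→F6→A6→V2→DC: 30+28+23+10+29 = 120
DC→W4→V2→F6→A6→DC: 30+15+13+23+25 = 106
DC→W4→A6→F6→V2→DC: 30+11+23+13+29 = 106
DC→V2→F6→W4→A6→DC: 29+13+28+11+25 = 106
DC→V2→W4→F6→A6→DC: 29+15+28+23+25 = 120
The minimum is 95.
One optimal route: DC → F6 → V2 → W4 → A6 → DC (or its reverse).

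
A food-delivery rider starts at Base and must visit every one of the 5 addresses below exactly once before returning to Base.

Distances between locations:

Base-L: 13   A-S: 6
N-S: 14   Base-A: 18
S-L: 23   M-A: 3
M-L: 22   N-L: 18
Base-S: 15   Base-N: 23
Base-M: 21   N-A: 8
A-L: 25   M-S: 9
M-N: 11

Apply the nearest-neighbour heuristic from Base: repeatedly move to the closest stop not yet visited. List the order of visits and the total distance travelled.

At Base the remaining stops are L 13, S 15, A 18, M 21, N 23; go to L.
At L the remaining stops are N 18, M 22, S 23, A 25; go to N.
At N the remaining stops are A 8, M 11, S 14; go to A.
At A the remaining stops are M 3, S 6; go to M.
At M the remaining stops are S 9; go to S.
Return S→Base: 15.
Total = 13 + 18 + 8 + 3 + 9 + 15 = 66.

66 along Base → L → N → A → M → S → Base.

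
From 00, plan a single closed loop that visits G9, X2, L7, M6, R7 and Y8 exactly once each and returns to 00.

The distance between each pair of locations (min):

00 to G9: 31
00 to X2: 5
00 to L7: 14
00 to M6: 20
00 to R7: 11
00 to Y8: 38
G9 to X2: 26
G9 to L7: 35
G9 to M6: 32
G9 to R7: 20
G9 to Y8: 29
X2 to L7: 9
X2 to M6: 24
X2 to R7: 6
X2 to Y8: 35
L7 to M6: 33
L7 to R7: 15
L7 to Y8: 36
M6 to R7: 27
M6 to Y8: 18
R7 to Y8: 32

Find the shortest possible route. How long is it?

116 min — the shortest possible round trip.

00 - G9 - X2 - L7 - M6 - R7 - Y8 - 00: 31+26+9+33+27+32+38 = 196
00 - G9 - X2 - L7 - M6 - Y8 - R7 - 00: 31+26+9+33+18+32+11 = 160
00 - G9 - X2 - L7 - R7 - M6 - Y8 - 00: 31+26+9+15+27+18+38 = 164
00 - G9 - X2 - L7 - R7 - Y8 - M6 - 00: 31+26+9+15+32+18+20 = 151
00 - G9 - X2 - L7 - Y8 - M6 - R7 - 00: 31+26+9+36+18+27+11 = 158
00 - G9 - X2 - L7 - Y8 - R7 - M6 - 00: 31+26+9+36+32+27+20 = 181
00 - G9 - X2 - M6 - L7 - R7 - Y8 - 00: 31+26+24+33+15+32+38 = 199
00 - G9 - X2 - M6 - L7 - Y8 - R7 - 00: 31+26+24+33+36+32+11 = 193
… (352 more)
00 - X2 - L7 - R7 - G9 - Y8 - M6 - 00: 5+9+15+20+29+18+20 = 116  ← best
The minimum is 116.
One optimal route: 00 → X2 → L7 → R7 → G9 → Y8 → M6 → 00 (or its reverse).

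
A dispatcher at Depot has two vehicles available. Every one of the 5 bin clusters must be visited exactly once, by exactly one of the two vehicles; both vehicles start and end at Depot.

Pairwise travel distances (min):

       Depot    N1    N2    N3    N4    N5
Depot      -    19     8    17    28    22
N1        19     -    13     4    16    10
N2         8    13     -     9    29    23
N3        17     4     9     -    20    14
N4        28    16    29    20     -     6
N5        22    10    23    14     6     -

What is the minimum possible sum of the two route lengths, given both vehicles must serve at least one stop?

Check every non-empty split of the stops between the two vehicles; for each half take its own optimal tour:
  {N1} + {N2, N3, N4, N5}: 38 + 65 = 103
  {N2} + {N1, N3, N4, N5}: 16 + 65 = 81
  {N1, N2} + {N3, N4, N5}: 40 + 65 = 105
  {N3} + {N1, N2, N4, N5}: 34 + 65 = 99
  {N1, N3} + {N2, N4, N5}: 40 + 65 = 105
  {N2, N3} + {N1, N4, N5}: 34 + 63 = 97
  … (15 splits in total)
Best: vehicle 1 Depot → N2 → Depot = 16; vehicle 2 Depot → N3 → N1 → N4 → N5 → Depot = 65; combined 81.

81 min — the smallest possible combined total.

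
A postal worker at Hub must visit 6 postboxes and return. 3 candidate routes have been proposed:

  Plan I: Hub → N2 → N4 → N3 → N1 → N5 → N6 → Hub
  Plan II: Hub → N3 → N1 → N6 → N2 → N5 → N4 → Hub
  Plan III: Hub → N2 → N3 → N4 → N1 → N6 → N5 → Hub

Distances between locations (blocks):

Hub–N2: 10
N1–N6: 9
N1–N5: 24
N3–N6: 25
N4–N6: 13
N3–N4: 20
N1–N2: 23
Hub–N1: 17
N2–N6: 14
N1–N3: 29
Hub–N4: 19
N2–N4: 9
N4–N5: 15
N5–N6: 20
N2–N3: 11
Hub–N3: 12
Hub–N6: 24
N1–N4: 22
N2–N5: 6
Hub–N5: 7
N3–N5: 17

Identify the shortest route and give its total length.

Plan I: 10 + 9 + 20 + 29 + 24 + 20 + 24 = 136
Plan II: 12 + 29 + 9 + 14 + 6 + 15 + 19 = 104
Plan III: 10 + 11 + 20 + 22 + 9 + 20 + 7 = 99

99 blocks — Plan III is the shortest.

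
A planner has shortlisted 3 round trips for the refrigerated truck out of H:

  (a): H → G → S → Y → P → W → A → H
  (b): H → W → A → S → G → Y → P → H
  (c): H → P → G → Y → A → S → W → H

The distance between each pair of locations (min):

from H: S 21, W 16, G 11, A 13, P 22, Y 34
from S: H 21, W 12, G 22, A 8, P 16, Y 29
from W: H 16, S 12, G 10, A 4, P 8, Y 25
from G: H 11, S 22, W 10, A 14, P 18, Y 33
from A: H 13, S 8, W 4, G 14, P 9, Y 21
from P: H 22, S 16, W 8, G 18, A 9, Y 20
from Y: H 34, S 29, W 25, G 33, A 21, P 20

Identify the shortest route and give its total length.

Shortest is (a), total 107 min.

(a): 11 + 22 + 29 + 20 + 8 + 4 + 13 = 107
(b): 16 + 4 + 8 + 22 + 33 + 20 + 22 = 125
(c): 22 + 18 + 33 + 21 + 8 + 12 + 16 = 130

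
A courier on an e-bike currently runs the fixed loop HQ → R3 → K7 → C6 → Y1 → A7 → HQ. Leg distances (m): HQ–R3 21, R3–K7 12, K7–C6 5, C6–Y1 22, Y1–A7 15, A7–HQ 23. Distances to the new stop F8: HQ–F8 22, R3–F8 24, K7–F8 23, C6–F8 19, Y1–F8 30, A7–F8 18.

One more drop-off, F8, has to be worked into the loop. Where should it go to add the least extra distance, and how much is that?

Insertion cost between consecutive stops i–j is d(i,F8) + d(F8,j) − d(i,j):
  between HQ and R3: 22 + 24 − 21 = 25
  between R3 and K7: 24 + 23 − 12 = 35
  between K7 and C6: 23 + 19 − 5 = 37
  between C6 and Y1: 19 + 30 − 22 = 27
  between Y1 and A7: 30 + 18 − 15 = 33
  between A7 and HQ: 18 + 22 − 23 = 17
Cheapest insertion is between A7 and HQ, adding 17.
New total = 98 + 17 = 115.

Minimum extra distance: 17 m, inserting F8 between A7 and HQ.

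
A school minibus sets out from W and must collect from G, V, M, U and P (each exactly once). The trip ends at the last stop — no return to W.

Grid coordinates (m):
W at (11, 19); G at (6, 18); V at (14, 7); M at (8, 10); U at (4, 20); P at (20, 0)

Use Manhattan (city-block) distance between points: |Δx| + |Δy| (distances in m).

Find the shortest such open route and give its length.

Shortest open route: 44 m.

There are 5! = 120 possible orderings.
W→G→V→M→U→P: 6+19+9+14+36 = 84
W→G→V→M→P→U: 6+19+9+22+36 = 92
W→G→V→U→M→P: 6+19+23+14+22 = 84
W→G→V→U→P→M: 6+19+23+36+22 = 106
W→G→V→P→M→U: 6+19+13+22+14 = 74
W→G→V→P→U→M: 6+19+13+36+14 = 88
W→G→M→V→U→P: 6+10+9+23+36 = 84
W→G→M→V→P→U: 6+10+9+13+36 = 74
W→G→M→U→V→P: 6+10+14+23+13 = 66
W→G→M→U→P→V: 6+10+14+36+13 = 79
W→G→M→P→V→U: 6+10+22+13+23 = 74
W→G→M→P→U→V: 6+10+22+36+23 = 97
W→G→U→V→M→P: 6+4+23+9+22 = 64
W→G→U→V→P→M: 6+4+23+13+22 = 68
… (106 more)
W→U→G→M→V→P: 8+4+10+9+13 = 44  ← best
The minimum is 44.
One shortest path: W → U → G → M → V → P.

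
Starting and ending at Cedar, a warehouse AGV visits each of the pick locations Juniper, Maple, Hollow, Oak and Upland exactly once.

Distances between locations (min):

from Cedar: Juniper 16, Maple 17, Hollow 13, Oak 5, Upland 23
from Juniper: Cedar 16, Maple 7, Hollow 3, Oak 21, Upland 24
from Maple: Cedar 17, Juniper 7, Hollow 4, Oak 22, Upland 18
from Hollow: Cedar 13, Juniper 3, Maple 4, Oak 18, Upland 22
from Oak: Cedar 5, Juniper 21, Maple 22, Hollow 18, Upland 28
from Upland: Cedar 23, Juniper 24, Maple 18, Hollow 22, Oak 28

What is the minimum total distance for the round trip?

74 min — the shortest possible round trip.

There are 60 distinct closed tours to check (reversals are equivalent).
Cedar → Juniper → Maple → Hollow → Oak → Upland → Cedar: 16+7+4+18+28+23 = 96
Cedar → Juniper → Maple → Hollow → Upland → Oak → Cedar: 16+7+4+22+28+5 = 82
Cedar → Juniper → Maple → Oak → Hollow → Upland → Cedar: 16+7+22+18+22+23 = 108
Cedar → Juniper → Maple → Oak → Upland → Hollow → Cedar: 16+7+22+28+22+13 = 108
Cedar → Juniper → Maple → Upland → Hollow → Oak → Cedar: 16+7+18+22+18+5 = 86
Cedar → Juniper → Maple → Upland → Oak → Hollow → Cedar: 16+7+18+28+18+13 = 100
Cedar → Juniper → Hollow → Maple → Oak → Upland → Cedar: 16+3+4+22+28+23 = 96
Cedar → Juniper → Hollow → Maple → Upland → Oak → Cedar: 16+3+4+18+28+5 = 74
Cedar → Juniper → Hollow → Oak → Maple → Upland → Cedar: 16+3+18+22+18+23 = 100
Cedar → Juniper → Hollow → Oak → Upland → Maple → Cedar: 16+3+18+28+18+17 = 100
Cedar → Juniper → Hollow → Upland → Maple → Oak → Cedar: 16+3+22+18+22+5 = 86
Cedar → Juniper → Hollow → Upland → Oak → Maple → Cedar: 16+3+22+28+22+17 = 108
Cedar → Juniper → Oak → Maple → Hollow → Upland → Cedar: 16+21+22+4+22+23 = 108
Cedar → Juniper → Oak → Maple → Upland → Hollow → Cedar: 16+21+22+18+22+13 = 112
… (46 more)
The minimum is 74.
One optimal route: Cedar → Juniper → Hollow → Maple → Upland → Oak → Cedar (or its reverse).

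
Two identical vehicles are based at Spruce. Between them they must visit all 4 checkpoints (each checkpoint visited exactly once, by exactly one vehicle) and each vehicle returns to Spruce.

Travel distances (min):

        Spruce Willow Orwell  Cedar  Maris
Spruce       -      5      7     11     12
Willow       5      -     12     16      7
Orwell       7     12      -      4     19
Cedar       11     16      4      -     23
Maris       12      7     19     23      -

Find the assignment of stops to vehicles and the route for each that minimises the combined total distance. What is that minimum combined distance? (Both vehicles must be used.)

46 min — the smallest possible combined total.

There are 2^3 − 1 = 7 ways to divide the 4 stops into two non-empty groups. For each, the best each vehicle can do is its own shortest tour through its group:
  {Willow} + {Orwell, Cedar, Maris}: 10 + 46 = 56
  {Orwell} + {Willow, Cedar, Maris}: 14 + 46 = 60
  {Willow, Orwell} + {Cedar, Maris}: 24 + 46 = 70
  {Cedar} + {Willow, Orwell, Maris}: 22 + 38 = 60
  {Willow, Cedar} + {Orwell, Maris}: 32 + 38 = 70
  {Orwell, Cedar} + {Willow, Maris}: 22 + 24 = 46
  … (7 splits in total)
Best: vehicle 1 Spruce → Orwell → Cedar → Spruce = 22; vehicle 2 Spruce → Willow → Maris → Spruce = 24; combined 46.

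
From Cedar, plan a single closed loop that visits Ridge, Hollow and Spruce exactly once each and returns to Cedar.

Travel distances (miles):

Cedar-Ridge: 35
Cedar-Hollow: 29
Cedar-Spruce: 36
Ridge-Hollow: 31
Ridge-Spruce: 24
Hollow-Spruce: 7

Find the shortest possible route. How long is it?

With 3 stops there are 3!/2 = 3 distinct round trips (a route and its reverse cost the same).
Cedar→Ridge→Hollow→Spruce→Cedar: 35+31+7+36 = 109
Cedar→Ridge→Spruce→Hollow→Cedar: 35+24+7+29 = 95
Cedar→Hollow→Ridge→Spruce→Cedar: 29+31+24+36 = 120
The minimum is 95.
One optimal route: Cedar → Ridge → Spruce → Hollow → Cedar (or its reverse).

Minimum total distance: 95 miles.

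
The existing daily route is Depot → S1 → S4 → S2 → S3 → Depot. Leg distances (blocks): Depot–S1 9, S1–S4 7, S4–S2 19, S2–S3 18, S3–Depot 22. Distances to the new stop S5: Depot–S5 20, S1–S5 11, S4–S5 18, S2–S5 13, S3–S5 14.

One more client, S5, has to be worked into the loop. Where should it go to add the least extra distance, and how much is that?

Insertion cost between consecutive stops i–j is d(i,S5) + d(S5,j) − d(i,j):
  between Depot and S1: 20 + 11 − 9 = 22
  between S1 and S4: 11 + 18 − 7 = 22
  between S4 and S2: 18 + 13 − 19 = 12
  between S2 and S3: 13 + 14 − 18 = 9
  between S3 and Depot: 14 + 20 − 22 = 12
Cheapest insertion is between S2 and S3, adding 9.
New total = 75 + 9 = 84.

Adding 9 blocks by placing S5 on the S2–S3 leg.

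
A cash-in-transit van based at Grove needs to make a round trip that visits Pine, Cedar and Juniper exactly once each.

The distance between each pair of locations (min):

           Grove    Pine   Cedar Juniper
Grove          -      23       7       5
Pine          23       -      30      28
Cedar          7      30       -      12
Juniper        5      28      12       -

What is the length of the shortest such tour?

With 3 stops there are 3!/2 = 3 distinct round trips (a route and its reverse cost the same).
Grove-Pine-Cedar-Juniper-Grove: 23+30+12+5 = 70
Grove-Pine-Juniper-Cedar-Grove: 23+28+12+7 = 70
Grove-Cedar-Pine-Juniper-Grove: 7+30+28+5 = 70
The minimum is 70.
One optimal route: Grove → Pine → Cedar → Juniper → Grove (or its reverse).

Shortest round trip = 70 min.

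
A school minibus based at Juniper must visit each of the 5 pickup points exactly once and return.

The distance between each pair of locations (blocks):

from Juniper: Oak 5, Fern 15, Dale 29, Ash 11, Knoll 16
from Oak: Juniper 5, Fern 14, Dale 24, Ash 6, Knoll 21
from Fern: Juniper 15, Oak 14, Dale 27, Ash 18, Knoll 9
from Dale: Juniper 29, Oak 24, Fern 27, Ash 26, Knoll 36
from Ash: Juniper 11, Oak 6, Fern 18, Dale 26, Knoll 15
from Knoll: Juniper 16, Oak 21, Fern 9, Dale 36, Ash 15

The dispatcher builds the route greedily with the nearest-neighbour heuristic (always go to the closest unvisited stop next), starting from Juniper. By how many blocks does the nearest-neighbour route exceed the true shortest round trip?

The nearest-neighbour route is 2 blocks longer than optimal.

Juniper: Oak=5, Ash=11, Fern=15, Knoll=16, Dale=29 ⇒ Oak
Oak: Ash=6, Fern=14, Knoll=21, Dale=24 ⇒ Ash
Ash: Knoll=15, Fern=18, Dale=26 ⇒ Knoll
Knoll: Fern=9, Dale=36 ⇒ Fern
Fern: Dale=27 ⇒ Dale
NN route Juniper → Oak → Ash → Knoll → Fern → Dale → Juniper costs 91.
Optimal: Juniper → Oak → Ash → Dale → Fern → Knoll → Juniper costs 89 (by enumerating all 60 distinct tours).
Excess = 91 − 89 = 2.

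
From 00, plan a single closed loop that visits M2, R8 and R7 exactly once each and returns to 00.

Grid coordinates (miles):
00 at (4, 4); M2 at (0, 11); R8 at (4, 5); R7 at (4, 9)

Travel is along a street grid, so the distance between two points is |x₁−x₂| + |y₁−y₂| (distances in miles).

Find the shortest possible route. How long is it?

There are 3 distinct closed tours to check (reversals are equivalent).
00 → M2 → R8 → R7 → 00: 11+10+4+5 = 30
00 → M2 → R7 → R8 → 00: 11+6+4+1 = 22
00 → R8 → M2 → R7 → 00: 1+10+6+5 = 22
The minimum is 22.
One optimal route: 00 → M2 → R7 → R8 → 00 (or its reverse).

Minimum total distance: 22 miles.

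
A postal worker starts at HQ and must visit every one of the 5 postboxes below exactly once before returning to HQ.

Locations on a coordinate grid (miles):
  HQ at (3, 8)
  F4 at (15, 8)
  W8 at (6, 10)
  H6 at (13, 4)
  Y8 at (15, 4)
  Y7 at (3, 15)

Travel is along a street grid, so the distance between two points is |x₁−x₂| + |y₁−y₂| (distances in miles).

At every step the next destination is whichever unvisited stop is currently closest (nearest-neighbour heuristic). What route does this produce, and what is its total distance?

Nearest-neighbour total = 52 miles; route HQ → W8 → Y7 → F4 → Y8 → H6 → HQ.

At HQ the remaining stops are W8 5, Y7 7, F4 12, H6 14, Y8 16; go to W8.
At W8 the remaining stops are Y7 8, F4 11, H6 13, Y8 15; go to Y7.
At Y7 the remaining stops are F4 19, H6 21, Y8 23; go to F4.
At F4 the remaining stops are Y8 4, H6 6; go to Y8.
At Y8 the remaining stops are H6 2; go to H6.
Return H6→HQ: 14.
Total = 5 + 8 + 19 + 4 + 2 + 14 = 52.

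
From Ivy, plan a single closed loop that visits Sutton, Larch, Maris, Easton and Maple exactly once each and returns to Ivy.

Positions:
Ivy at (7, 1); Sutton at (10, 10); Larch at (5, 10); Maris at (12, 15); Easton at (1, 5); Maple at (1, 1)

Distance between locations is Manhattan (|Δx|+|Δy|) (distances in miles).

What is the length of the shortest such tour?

50 miles — the shortest possible round trip.

Ivy → Sutton → Larch → Maris → Easton → Maple → Ivy: 12+5+12+21+4+6 = 60
Ivy → Sutton → Larch → Maris → Maple → Easton → Ivy: 12+5+12+25+4+10 = 68
Ivy → Sutton → Larch → Easton → Maris → Maple → Ivy: 12+5+9+21+25+6 = 78
Ivy → Sutton → Larch → Easton → Maple → Maris → Ivy: 12+5+9+4+25+19 = 74
Ivy → Sutton → Larch → Maple → Maris → Easton → Ivy: 12+5+13+25+21+10 = 86
Ivy → Sutton → Larch → Maple → Easton → Maris → Ivy: 12+5+13+4+21+19 = 74
Ivy → Sutton → Maris → Larch → Easton → Maple → Ivy: 12+7+12+9+4+6 = 50
Ivy → Sutton → Maris → Larch → Maple → Easton → Ivy: 12+7+12+13+4+10 = 58
Ivy → Sutton → Maris → Easton → Larch → Maple → Ivy: 12+7+21+9+13+6 = 68
Ivy → Sutton → Maris → Easton → Maple → Larch → Ivy: 12+7+21+4+13+11 = 68
Ivy → Sutton → Maris → Maple → Larch → Easton → Ivy: 12+7+25+13+9+10 = 76
Ivy → Sutton → Maris → Maple → Easton → Larch → Ivy: 12+7+25+4+9+11 = 68
Ivy → Sutton → Easton → Larch → Maris → Maple → Ivy: 12+14+9+12+25+6 = 78
Ivy → Sutton → Easton → Larch → Maple → Maris → Ivy: 12+14+9+13+25+19 = 92
… (46 more)
The minimum is 50.
One optimal route: Ivy → Sutton → Maris → Larch → Easton → Maple → Ivy (or its reverse).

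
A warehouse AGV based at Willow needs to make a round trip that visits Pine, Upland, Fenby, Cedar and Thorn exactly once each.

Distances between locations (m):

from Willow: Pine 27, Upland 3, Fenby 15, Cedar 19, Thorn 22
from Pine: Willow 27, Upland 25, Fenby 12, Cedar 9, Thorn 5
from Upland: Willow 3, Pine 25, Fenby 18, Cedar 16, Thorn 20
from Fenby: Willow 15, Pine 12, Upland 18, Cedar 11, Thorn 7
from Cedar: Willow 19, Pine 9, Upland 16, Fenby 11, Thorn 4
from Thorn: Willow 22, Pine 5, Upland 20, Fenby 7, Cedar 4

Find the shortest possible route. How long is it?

Willow - Pine - Upland - Fenby - Cedar - Thorn - Willow: 27+25+18+11+4+22 = 107
Willow - Pine - Upland - Fenby - Thorn - Cedar - Willow: 27+25+18+7+4+19 = 100
Willow - Pine - Upland - Cedar - Fenby - Thorn - Willow: 27+25+16+11+7+22 = 108
Willow - Pine - Upland - Cedar - Thorn - Fenby - Willow: 27+25+16+4+7+15 = 94
Willow - Pine - Upland - Thorn - Fenby - Cedar - Willow: 27+25+20+7+11+19 = 109
Willow - Pine - Upland - Thorn - Cedar - Fenby - Willow: 27+25+20+4+11+15 = 102
Willow - Pine - Fenby - Upland - Cedar - Thorn - Willow: 27+12+18+16+4+22 = 99
Willow - Pine - Fenby - Upland - Thorn - Cedar - Willow: 27+12+18+20+4+19 = 100
Willow - Pine - Fenby - Cedar - Upland - Thorn - Willow: 27+12+11+16+20+22 = 108
Willow - Pine - Fenby - Cedar - Thorn - Upland - Willow: 27+12+11+4+20+3 = 77
Willow - Pine - Fenby - Thorn - Upland - Cedar - Willow: 27+12+7+20+16+19 = 101
Willow - Pine - Fenby - Thorn - Cedar - Upland - Willow: 27+12+7+4+16+3 = 69
Willow - Pine - Cedar - Upland - Fenby - Thorn - Willow: 27+9+16+18+7+22 = 99
Willow - Pine - Cedar - Upland - Thorn - Fenby - Willow: 27+9+16+20+7+15 = 94
… (46 more)
Willow - Upland - Cedar - Pine - Thorn - Fenby - Willow: 3+16+9+5+7+15 = 55  ← best
The minimum is 55.
One optimal route: Willow → Upland → Cedar → Pine → Thorn → Fenby → Willow (or its reverse).

55 m — the shortest possible round trip.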